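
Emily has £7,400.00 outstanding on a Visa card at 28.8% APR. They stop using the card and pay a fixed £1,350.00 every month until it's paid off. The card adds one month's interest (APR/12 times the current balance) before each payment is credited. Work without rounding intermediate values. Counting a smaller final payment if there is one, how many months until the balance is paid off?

6 months

Monthly rate r = 28.8%/12 = 2.4% = 0.024.
Recurrence: B ← B·(1+r) − £1,350.00.
Month 1: interest £177.60; balance after payment £6,227.60.
Month 2: interest £149.46; balance after payment £5,027.06.
Month 3: interest £120.65; balance after payment £3,797.71.
Month 4: interest £91.15; balance after payment £2,538.86.
Month 5: interest £60.93; balance after payment £1,249.79.
Month 6: interest £29.99; balance after payment £0.00.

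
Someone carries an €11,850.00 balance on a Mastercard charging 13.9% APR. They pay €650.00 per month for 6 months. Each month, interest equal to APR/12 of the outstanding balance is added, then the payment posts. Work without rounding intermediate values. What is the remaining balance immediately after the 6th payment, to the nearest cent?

€8,683.10

Monthly rate r = 13.9%/12 = 1.15833% = 0.0115833.
Each month: B ← B·(1+r) − €650.00.
Month 1: interest €137.26; balance after payment €11,337.26.
Month 2: interest €131.32; balance after payment €10,818.59.
Month 3: interest €125.32; balance after payment €10,293.90.
Month 4: interest €119.24; balance after payment €9,763.14.
Month 5: interest €113.09; balance after payment €9,226.23.
Month 6: interest €106.87; balance after payment €8,683.10.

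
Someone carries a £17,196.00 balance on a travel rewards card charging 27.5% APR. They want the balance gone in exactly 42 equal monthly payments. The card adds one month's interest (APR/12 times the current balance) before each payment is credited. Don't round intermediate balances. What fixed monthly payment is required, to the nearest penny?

£641.93

Monthly rate r = 27.5%/12 = 2.29167% = 0.0229167.
Level-payment amortization: P = B₀·r / (1 − (1+r)^(−n)) = 17196.00·0.0229167 / (1 − 1.02292^(−42)).
Denominator 1 − (1+r)^(−42) = 0.613891555.
P = 394.075 / 0.613891555 ≈ 641.93.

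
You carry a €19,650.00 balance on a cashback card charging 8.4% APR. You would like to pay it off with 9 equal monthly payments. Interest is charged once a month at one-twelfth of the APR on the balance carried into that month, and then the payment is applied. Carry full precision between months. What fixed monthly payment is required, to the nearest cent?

€2,260.46

Monthly rate r = 8.4%/12 = 0.7% = 0.007.
Level-payment amortization: P = B₀·r / (1 − (1+r)^(−n)) = 19650.00·0.007 / (1 − 1.007^(−9)).
Denominator 1 − (1+r)^(−9) = 0.0608504278.
P = 137.55 / 0.0608504278 ≈ 2260.46.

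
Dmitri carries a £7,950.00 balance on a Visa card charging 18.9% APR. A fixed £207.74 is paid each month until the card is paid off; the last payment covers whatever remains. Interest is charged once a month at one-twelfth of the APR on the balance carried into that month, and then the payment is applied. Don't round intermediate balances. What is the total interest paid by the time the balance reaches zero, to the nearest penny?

Monthly rate r = 18.9%/12 = 1.575% = 0.01575.
Payoff takes n = ⌈−ln(1 − rB₀/P)/ln(1+r)⌉ = ⌈59.073⌉ = 60 payments; the last is £15.37.
Total paid = 59·£207.74 + £15.37 = £12,272.03.
Total interest = total paid − principal = £12,272.03 − £7,950.00 = £4,322.03.

£4,322.03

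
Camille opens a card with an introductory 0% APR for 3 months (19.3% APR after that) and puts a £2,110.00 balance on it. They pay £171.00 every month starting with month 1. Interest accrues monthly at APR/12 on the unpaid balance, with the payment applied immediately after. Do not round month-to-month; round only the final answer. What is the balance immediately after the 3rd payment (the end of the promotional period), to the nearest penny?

Promo months 1–3 at r₀ = 0%/12 = 0; months 4+ at r₁ = 19.3%/12 = 0.0160833.
After month 3 (no interest yet): B = £2,110.00 − 3·£171.00 = £1,597.00.

£1,597.00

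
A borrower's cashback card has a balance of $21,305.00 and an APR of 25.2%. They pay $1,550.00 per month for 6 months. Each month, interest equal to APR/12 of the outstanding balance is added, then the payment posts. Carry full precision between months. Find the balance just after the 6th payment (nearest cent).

Monthly rate r = 25.2%/12 = 2.1% = 0.021.
Each month: B ← B·(1+r) − $1,550.00.
Month 1: interest $447.40; balance after payment $20,202.40.
Month 2: interest $424.25; balance after payment $19,076.66.
Month 3: interest $400.61; balance after payment $17,927.27.
Month 4: interest $376.47; balance after payment $16,753.74.
Month 5: interest $351.83; balance after payment $15,555.57.
Month 6: interest $326.67; balance after payment $14,332.23.

$14,332.23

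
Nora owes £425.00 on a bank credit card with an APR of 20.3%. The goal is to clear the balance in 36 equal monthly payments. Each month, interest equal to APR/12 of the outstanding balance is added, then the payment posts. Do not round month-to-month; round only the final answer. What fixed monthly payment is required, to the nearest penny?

£15.86

Monthly rate r = 20.3%/12 = 1.69167% = 0.0169167.
Level-payment amortization: P = B₀·r / (1 − (1+r)^(−n)) = 425.00·0.0169167 / (1 − 1.01692^(−36)).
Denominator 1 − (1+r)^(−36) = 0.453327973.
P = 7.18958 / 0.453327973 ≈ 15.86.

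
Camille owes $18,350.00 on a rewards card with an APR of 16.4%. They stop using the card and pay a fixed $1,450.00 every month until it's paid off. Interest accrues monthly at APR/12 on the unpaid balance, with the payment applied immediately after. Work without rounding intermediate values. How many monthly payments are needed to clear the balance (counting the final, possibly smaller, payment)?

14 payments

Monthly rate r = 16.4%/12 = 1.36667% = 0.0136667.
Recurrence: B ← B·(1+r) − $1,450.00.
Month 1: interest $250.78; balance after payment $17,150.78.
Month 2: interest $234.39; balance after payment $15,935.18.
Closed form: n = −ln(1 − rB₀/P)/ln(1+r) = −ln(0.82705)/ln(1.01367) ≈ 13.989, so the balance reaches zero during payment 14.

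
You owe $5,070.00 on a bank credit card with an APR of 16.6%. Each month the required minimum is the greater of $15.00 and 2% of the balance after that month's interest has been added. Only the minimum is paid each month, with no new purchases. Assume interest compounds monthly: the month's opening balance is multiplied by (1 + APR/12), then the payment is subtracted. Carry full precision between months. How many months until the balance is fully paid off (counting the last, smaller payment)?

382 months

Monthly rate r = 16.6%/12 = 1.38333% = 0.0138333.
While 2% of the post-interest balance exceeds $15.00, each month B ← (B·(1+r))·(1 − 0.02), i.e. B shrinks by the factor (1+r)·0.98 = 0.99356.
This holds for months 1–298. Entering month 299 the balance is $738.61; 2% of the post-interest balance is now below $15.00, so the flat $15.00 minimum applies from here.
From month 299 a fixed $15.00 at rate r clears $738.61 in 84 more payments. Total: 298 + 84 = 382 months.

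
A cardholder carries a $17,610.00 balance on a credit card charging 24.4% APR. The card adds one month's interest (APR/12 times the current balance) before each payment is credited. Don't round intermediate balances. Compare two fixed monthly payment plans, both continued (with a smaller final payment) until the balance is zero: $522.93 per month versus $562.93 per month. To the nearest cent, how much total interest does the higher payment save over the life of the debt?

Monthly rate r = 24.4%/12 = 2.03333% = 0.0203333.
At $522.93/mo: n = ⌈−ln(1 − rB₀/P)/ln(1+r)⌉ = 58 payments (last $182.44); total interest = total paid − $17,610.00 = $12,379.45.
At $562.93/mo: 51 payments (last $122.89); total interest $10,659.39.
Interest saved = $12,379.45 − $10,659.39 = $1,720.06.

$1,720.06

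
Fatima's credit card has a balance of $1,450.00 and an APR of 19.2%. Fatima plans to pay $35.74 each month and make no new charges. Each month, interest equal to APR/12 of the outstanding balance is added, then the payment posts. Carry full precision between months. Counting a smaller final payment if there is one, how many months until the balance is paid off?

66 payments

Monthly rate r = 19.2%/12 = 1.6% = 0.016.
Recurrence: B ← B·(1+r) − $35.74.
Month 1: interest $23.20; balance after payment $1,437.46.
Month 2: interest $23.00; balance after payment $1,424.72.
Closed form: n = −ln(1 − rB₀/P)/ln(1+r) = −ln(0.35087)/ln(1.016) ≈ 65.981, so the balance reaches zero during payment 66.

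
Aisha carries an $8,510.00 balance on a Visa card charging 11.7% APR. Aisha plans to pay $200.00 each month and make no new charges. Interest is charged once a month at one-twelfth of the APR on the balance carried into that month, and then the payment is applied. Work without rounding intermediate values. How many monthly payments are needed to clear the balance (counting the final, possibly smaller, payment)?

Monthly rate r = 11.7%/12 = 0.975% = 0.00975.
Recurrence: B ← B·(1+r) − $200.00.
Month 1: interest $82.97; balance after payment $8,392.97.
Month 2: interest $81.83; balance after payment $8,274.80.
Closed form: n = −ln(1 − rB₀/P)/ln(1+r) = −ln(0.58514)/ln(1.00975) ≈ 55.232, so the balance reaches zero during payment 56.

56 payments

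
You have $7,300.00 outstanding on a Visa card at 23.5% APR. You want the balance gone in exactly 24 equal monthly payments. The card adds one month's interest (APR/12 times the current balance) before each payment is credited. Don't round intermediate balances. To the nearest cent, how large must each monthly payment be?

$384.14

Monthly rate r = 23.5%/12 = 1.95833% = 0.0195833.
Level-payment amortization: P = B₀·r / (1 − (1+r)^(−n)) = 7300.00·0.0195833 / (1 − 1.01958^(−24)).
Denominator 1 − (1+r)^(−24) = 0.372151969.
P = 142.958 / 0.372151969 ≈ 384.14.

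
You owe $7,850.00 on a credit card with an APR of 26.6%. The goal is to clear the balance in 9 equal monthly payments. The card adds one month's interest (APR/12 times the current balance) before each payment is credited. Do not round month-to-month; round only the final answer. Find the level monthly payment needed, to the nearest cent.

Monthly rate r = 26.6%/12 = 2.21667% = 0.0221667.
Level-payment amortization: P = B₀·r / (1 − (1+r)^(−n)) = 7850.00·0.0221667 / (1 − 1.02217^(−9)).
Denominator 1 − (1+r)^(−9) = 0.17907294.
P = 174.008 / 0.17907294 ≈ 971.72.

$971.72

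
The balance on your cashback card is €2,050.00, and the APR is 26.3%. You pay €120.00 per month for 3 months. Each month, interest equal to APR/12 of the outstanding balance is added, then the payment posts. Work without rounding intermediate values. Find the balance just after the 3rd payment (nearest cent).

€1,819.82

Monthly rate r = 26.3%/12 = 2.19167% = 0.0219167.
Each month: B ← B·(1+r) − €120.00.
Month 1: interest €44.93; balance after payment €1,974.93.
Month 2: interest €43.28; balance after payment €1,898.21.
Month 3: interest €41.60; balance after payment €1,819.82.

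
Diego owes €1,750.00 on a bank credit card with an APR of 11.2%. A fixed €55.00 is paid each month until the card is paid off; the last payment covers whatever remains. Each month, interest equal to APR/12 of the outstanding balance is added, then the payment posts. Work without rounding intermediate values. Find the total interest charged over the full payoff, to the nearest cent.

Monthly rate r = 11.2%/12 = 0.933333% = 0.00933333.
Payoff takes n = ⌈−ln(1 − rB₀/P)/ln(1+r)⌉ = ⌈37.928⌉ = 38 payments; the last is €51.07.
Total paid = 37·€55.00 + €51.07 = €2,086.07.
Total interest = total paid − principal = €2,086.07 − €1,750.00 = €336.07.

€336.07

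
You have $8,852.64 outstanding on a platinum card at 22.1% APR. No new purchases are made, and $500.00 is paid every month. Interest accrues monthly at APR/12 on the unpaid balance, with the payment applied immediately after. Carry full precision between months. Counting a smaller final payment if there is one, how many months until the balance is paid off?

Monthly rate r = 22.1%/12 = 1.84167% = 0.0184167.
Recurrence: B ← B·(1+r) − $500.00.
Month 1: interest $163.04; balance after payment $8,515.68.
Month 2: interest $156.83; balance after payment $8,172.51.
Closed form: n = −ln(1 − rB₀/P)/ln(1+r) = −ln(0.67393)/ln(1.01842) ≈ 21.625, so the balance reaches zero during payment 22.

22 months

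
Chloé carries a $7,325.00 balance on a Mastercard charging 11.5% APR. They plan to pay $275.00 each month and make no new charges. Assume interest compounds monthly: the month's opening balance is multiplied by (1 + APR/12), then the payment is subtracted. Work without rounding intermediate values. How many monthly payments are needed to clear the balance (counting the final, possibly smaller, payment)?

Monthly rate r = 11.5%/12 = 0.958333% = 0.00958333.
Recurrence: B ← B·(1+r) − $275.00.
Month 1: interest $70.20; balance after payment $7,120.20.
Month 2: interest $68.24; balance after payment $6,913.43.
Closed form: n = −ln(1 − rB₀/P)/ln(1+r) = −ln(0.74473)/ln(1.00958) ≈ 30.901, so the balance reaches zero during payment 31.

31 payments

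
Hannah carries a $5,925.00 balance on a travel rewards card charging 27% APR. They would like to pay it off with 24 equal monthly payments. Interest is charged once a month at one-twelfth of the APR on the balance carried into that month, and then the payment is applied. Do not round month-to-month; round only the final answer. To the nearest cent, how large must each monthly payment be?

$322.20

Monthly rate r = 27%/12 = 2.25% = 0.0225.
Level-payment amortization: P = B₀·r / (1 − (1+r)^(−n)) = 5925.00·0.0225 / (1 − 1.0225^(−24)).
Denominator 1 − (1+r)^(−24) = 0.413753315.
P = 133.312 / 0.413753315 ≈ 322.20.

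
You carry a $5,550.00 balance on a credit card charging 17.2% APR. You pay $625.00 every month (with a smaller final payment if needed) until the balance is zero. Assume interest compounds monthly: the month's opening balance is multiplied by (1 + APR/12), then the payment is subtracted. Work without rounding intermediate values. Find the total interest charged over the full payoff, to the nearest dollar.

$430

Monthly rate r = 17.2%/12 = 1.43333% = 0.0143333.
Payoff takes n = ⌈−ln(1 − rB₀/P)/ln(1+r)⌉ = ⌈9.566⌉ = 10 payments; the last is $354.89.
Total paid = 9·$625.00 + $354.89 = $5,979.89.
Total interest = total paid − principal = $5,979.89 − $5,550.00 = $429.89.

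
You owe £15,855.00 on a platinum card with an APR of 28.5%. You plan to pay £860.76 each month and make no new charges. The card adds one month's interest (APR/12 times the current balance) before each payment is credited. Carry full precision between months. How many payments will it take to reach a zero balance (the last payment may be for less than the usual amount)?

Monthly rate r = 28.5%/12 = 2.375% = 0.02375.
Recurrence: B ← B·(1+r) − £860.76.
Month 1: interest £376.56; balance after payment £15,370.80.
Month 2: interest £365.06; balance after payment £14,875.09.
Closed form: n = −ln(1 − rB₀/P)/ln(1+r) = −ln(0.56253)/ln(1.02375) ≈ 24.510, so the balance reaches zero during payment 25.

25 months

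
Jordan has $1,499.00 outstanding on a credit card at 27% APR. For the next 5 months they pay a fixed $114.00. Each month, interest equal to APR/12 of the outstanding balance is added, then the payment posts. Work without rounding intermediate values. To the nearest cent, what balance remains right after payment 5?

Monthly rate r = 27%/12 = 2.25% = 0.0225.
Each month: B ← B·(1+r) − $114.00.
Month 1: interest $33.73; balance after payment $1,418.73.
Month 2: interest $31.92; balance after payment $1,336.65.
Month 3: interest $30.07; balance after payment $1,252.72.
Month 4: interest $28.19; balance after payment $1,166.91.
Month 5: interest $26.26; balance after payment $1,079.17.

$1,079.17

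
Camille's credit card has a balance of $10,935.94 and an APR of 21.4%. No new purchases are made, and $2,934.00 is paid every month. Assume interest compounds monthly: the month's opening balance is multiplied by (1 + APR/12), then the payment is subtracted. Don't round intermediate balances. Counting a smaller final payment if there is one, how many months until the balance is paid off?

4 payments

Monthly rate r = 21.4%/12 = 1.78333% = 0.0178333.
Recurrence: B ← B·(1+r) − $2,934.00.
Month 1: interest $195.02; balance after payment $8,196.96.
Month 2: interest $146.18; balance after payment $5,409.14.
Month 3: interest $96.46; balance after payment $2,571.61.
Month 4: interest $45.86; balance after payment $0.00.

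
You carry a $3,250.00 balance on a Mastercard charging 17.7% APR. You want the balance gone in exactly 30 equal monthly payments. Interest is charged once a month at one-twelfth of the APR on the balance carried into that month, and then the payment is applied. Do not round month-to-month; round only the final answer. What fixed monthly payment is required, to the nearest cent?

Monthly rate r = 17.7%/12 = 1.475% = 0.01475.
Level-payment amortization: P = B₀·r / (1 − (1+r)^(−n)) = 3250.00·0.01475 / (1 − 1.01475^(−30)).
Denominator 1 − (1+r)^(−30) = 0.355492166.
P = 47.9375 / 0.355492166 ≈ 134.85.

$134.85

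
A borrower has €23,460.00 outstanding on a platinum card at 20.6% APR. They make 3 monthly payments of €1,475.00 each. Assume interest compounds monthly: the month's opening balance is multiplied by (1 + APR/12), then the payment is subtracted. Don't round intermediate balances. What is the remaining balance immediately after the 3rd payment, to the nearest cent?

€20,187.65

Monthly rate r = 20.6%/12 = 1.71667% = 0.0171667.
Each month: B ← B·(1+r) − €1,475.00.
Month 1: interest €402.73; balance after payment €22,387.73.
Month 2: interest €384.32; balance after payment €21,297.05.
Month 3: interest €365.60; balance after payment €20,187.65.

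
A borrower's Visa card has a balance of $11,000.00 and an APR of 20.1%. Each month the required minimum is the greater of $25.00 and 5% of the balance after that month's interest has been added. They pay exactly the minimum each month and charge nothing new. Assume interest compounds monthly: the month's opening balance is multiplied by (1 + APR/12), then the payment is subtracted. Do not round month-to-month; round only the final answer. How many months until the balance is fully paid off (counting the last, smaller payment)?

Monthly rate r = 20.1%/12 = 1.675% = 0.01675.
While 5% of the post-interest balance exceeds $25.00, each month B ← (B·(1+r))·(1 − 0.05), i.e. B shrinks by the factor (1+r)·0.95 = 0.96591.
This holds for months 1–90. Entering month 91 the balance is $485.06; 5% of the post-interest balance is now below $25.00, so the flat $25.00 minimum applies from here.
From month 91 a fixed $25.00 at rate r clears $485.06 in 24 more payments. Total: 90 + 24 = 114 months.

114 months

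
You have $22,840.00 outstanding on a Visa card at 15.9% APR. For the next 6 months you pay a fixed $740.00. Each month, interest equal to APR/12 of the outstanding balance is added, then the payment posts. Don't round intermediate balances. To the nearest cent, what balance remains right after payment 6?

$20,127.30

Monthly rate r = 15.9%/12 = 1.325% = 0.01325.
Each month: B ← B·(1+r) − $740.00.
Month 1: interest $302.63; balance after payment $22,402.63.
Month 2: interest $296.83; balance after payment $21,959.46.
Month 3: interest $290.96; balance after payment $21,510.43.
Month 4: interest $285.01; balance after payment $21,055.44.
Month 5: interest $278.98; balance after payment $20,594.43.
Month 6: interest $272.88; balance after payment $20,127.30.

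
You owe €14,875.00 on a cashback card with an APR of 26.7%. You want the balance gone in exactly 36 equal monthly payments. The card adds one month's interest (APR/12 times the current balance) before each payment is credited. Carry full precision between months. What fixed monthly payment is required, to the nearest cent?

€604.88

Monthly rate r = 26.7%/12 = 2.225% = 0.02225.
Level-payment amortization: P = B₀·r / (1 − (1+r)^(−n)) = 14875.00·0.02225 / (1 − 1.02225^(−36)).
Denominator 1 − (1+r)^(−36) = 0.54716112.
P = 330.969 / 0.54716112 ≈ 604.88.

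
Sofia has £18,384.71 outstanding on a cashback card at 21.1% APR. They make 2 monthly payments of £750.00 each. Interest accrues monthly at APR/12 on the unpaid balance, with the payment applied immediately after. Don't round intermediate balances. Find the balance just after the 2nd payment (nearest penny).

£17,523.74

Monthly rate r = 21.1%/12 = 1.75833% = 0.0175833.
Each month: B ← B·(1+r) − £750.00.
Month 1: interest £323.26; balance after payment £17,957.97.
Month 2: interest £315.76; balance after payment £17,523.74.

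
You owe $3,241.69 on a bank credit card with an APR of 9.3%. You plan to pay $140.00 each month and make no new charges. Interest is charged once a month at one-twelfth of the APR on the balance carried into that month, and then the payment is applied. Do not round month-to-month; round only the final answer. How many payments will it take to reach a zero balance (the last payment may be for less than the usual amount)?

26 months

Monthly rate r = 9.3%/12 = 0.775% = 0.00775.
Recurrence: B ← B·(1+r) − $140.00.
Month 1: interest $25.12; balance after payment $3,126.81.
Month 2: interest $24.23; balance after payment $3,011.05.
Closed form: n = −ln(1 − rB₀/P)/ln(1+r) = −ln(0.82055)/ln(1.00775) ≈ 25.619, so the balance reaches zero during payment 26.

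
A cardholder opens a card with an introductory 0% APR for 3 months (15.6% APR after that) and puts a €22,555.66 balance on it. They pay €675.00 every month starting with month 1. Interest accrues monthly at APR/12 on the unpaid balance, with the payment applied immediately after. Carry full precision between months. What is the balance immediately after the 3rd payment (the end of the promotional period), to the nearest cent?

Promo months 1–3 at r₀ = 0%/12 = 0; months 4+ at r₁ = 15.6%/12 = 0.013.
After month 3 (no interest yet): B = €22,555.66 − 3·€675.00 = €20,530.66.

€20,530.66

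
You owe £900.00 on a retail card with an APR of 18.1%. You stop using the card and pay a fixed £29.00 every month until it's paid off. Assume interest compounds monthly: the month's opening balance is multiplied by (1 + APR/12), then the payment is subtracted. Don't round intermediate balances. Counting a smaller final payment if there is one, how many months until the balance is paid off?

43 months

Monthly rate r = 18.1%/12 = 1.50833% = 0.0150833.
Recurrence: B ← B·(1+r) − £29.00.
Month 1: interest £13.58; balance after payment £884.58.
Month 2: interest £13.34; balance after payment £868.92.
Closed form: n = −ln(1 − rB₀/P)/ln(1+r) = −ln(0.5319)/ln(1.01508) ≈ 42.169, so the balance reaches zero during payment 43.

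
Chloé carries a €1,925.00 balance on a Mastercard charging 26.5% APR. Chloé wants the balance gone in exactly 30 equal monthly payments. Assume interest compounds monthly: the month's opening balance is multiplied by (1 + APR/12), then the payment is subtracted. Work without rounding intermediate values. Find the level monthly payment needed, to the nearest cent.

€88.43

Monthly rate r = 26.5%/12 = 2.20833% = 0.0220833.
Level-payment amortization: P = B₀·r / (1 − (1+r)^(−n)) = 1925.00·0.0220833 / (1 − 1.02208^(−30)).
Denominator 1 − (1+r)^(−30) = 0.480708989.
P = 42.5104 / 0.480708989 ≈ 88.43.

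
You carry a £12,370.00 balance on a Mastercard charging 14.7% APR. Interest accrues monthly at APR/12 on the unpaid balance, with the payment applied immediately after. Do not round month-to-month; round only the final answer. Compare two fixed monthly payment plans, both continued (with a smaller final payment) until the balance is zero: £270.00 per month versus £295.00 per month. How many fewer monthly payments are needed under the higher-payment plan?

Monthly rate r = 14.7%/12 = 1.225% = 0.01225.
At £270.00/mo: n = ⌈−ln(1 − rB₀/P)/ln(1+r)⌉ = 68 payments (last £178.21); total interest = total paid − £12,370.00 = £5,898.21.
At £295.00/mo: 60 payments (last £61.06); total interest £5,096.06.
Payments saved = 68 − 60 = 8.

8 fewer payments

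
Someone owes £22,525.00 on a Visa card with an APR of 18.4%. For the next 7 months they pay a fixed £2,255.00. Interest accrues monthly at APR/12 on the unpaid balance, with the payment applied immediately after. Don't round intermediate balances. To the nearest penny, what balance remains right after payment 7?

£8,526.83

Monthly rate r = 18.4%/12 = 1.53333% = 0.0153333.
Each month: B ← B·(1+r) − £2,255.00.
Month 1: interest £345.38; balance after payment £20,615.38.
Month 2: interest £316.10; balance after payment £18,676.49.
Month 3: interest £286.37; balance after payment £16,707.86.
Month 4: interest £256.19; balance after payment £14,709.05.
Month 5: interest £225.54; balance after payment £12,679.58.
Month 6: interest £194.42; balance after payment £10,619.00.
Month 7: interest £162.82; balance after payment £8,526.83.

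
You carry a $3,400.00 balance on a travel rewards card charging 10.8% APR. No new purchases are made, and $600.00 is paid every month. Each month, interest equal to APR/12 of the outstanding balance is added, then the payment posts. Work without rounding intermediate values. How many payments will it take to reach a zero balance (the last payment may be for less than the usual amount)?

Monthly rate r = 10.8%/12 = 0.9% = 0.009.
Recurrence: B ← B·(1+r) − $600.00.
Month 1: interest $30.60; balance after payment $2,830.60.
Month 2: interest $25.48; balance after payment $2,256.08.
Month 3: interest $20.30; balance after payment $1,676.38.
Month 4: interest $15.09; balance after payment $1,091.47.
Month 5: interest $9.82; balance after payment $501.29.
Month 6: interest $4.51; balance after payment $0.00.

6 payments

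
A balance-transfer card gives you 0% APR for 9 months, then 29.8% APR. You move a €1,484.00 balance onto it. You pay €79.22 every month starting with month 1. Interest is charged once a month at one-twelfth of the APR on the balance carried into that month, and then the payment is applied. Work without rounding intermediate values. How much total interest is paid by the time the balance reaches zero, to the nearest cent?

€122.68

Promo months 1–9 at r₀ = 0%/12 = 0; months 10+ at r₁ = 29.8%/12 = 0.0248333.
After month 9 (no interest yet): B = €1,484.00 − 9·€79.22 = €771.02.
Then at r₁ with €79.22/mo: n₂ = −ln(1 − r₁·B/P)/ln(1+r₁) ≈ 11.28 → 12 more payments.
Total paid = 20·€79.22 + €22.28 = €1,606.68; interest = €1,606.68 − €1,484.00 = €122.68.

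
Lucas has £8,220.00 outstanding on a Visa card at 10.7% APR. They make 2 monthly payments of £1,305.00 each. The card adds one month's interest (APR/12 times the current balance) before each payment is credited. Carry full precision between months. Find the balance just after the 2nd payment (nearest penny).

Monthly rate r = 10.7%/12 = 0.891667% = 0.00891667.
Each month: B ← B·(1+r) − £1,305.00.
Month 1: interest £73.30; balance after payment £6,988.30.
Month 2: interest £62.31; balance after payment £5,745.61.

£5,745.61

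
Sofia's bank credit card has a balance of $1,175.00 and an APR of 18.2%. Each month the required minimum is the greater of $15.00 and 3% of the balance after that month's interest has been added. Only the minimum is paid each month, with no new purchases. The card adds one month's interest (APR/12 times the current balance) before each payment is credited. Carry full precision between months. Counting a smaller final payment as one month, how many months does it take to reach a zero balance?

103 months

Monthly rate r = 18.2%/12 = 1.51667% = 0.0151667.
While 3% of the post-interest balance exceeds $15.00, each month B ← (B·(1+r))·(1 − 0.03), i.e. B shrinks by the factor (1+r)·0.97 = 0.98471.
This holds for months 1–57. Entering month 58 the balance is $488.27; 3% of the post-interest balance is now below $15.00, so the flat $15.00 minimum applies from here.
From month 58 a fixed $15.00 at rate r clears $488.27 in 46 more payments. Total: 57 + 46 = 103 months.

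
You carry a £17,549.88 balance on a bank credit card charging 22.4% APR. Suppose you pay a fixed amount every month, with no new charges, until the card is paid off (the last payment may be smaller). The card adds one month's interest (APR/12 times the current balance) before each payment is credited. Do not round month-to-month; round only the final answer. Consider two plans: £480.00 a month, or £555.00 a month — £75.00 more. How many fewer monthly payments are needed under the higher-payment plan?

Monthly rate r = 22.4%/12 = 1.86667% = 0.0186667.
At £480.00/mo: n = ⌈−ln(1 − rB₀/P)/ln(1+r)⌉ = 63 payments (last £15.68); total interest = total paid − £17,549.88 = £12,225.80.
At £555.00/mo: 49 payments (last £136.22); total interest £9,226.34.
Payments saved = 63 − 49 = 14.

14 fewer payments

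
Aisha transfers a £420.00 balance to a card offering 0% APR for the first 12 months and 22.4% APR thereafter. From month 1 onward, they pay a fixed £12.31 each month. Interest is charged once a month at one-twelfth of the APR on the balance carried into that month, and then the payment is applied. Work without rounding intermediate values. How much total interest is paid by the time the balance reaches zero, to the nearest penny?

Promo months 1–12 at r₀ = 0%/12 = 0; months 13+ at r₁ = 22.4%/12 = 0.0186667.
After month 12 (no interest yet): B = £420.00 − 12·£12.31 = £272.28.
Then at r₁ with £12.31/mo: n₂ = −ln(1 − r₁·B/P)/ln(1+r₁) ≈ 28.79 → 29 more payments.
Total paid = 40·£12.31 + £9.79 = £502.19; interest = £502.19 − £420.00 = £82.19.

£82.19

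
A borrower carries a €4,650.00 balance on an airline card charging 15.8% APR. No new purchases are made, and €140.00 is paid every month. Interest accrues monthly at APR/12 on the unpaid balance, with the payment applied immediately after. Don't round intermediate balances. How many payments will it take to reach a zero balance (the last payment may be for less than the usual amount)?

Monthly rate r = 15.8%/12 = 1.31667% = 0.0131667.
Recurrence: B ← B·(1+r) − €140.00.
Month 1: interest €61.23; balance after payment €4,571.23.
Month 2: interest €60.19; balance after payment €4,491.41.
Closed form: n = −ln(1 − rB₀/P)/ln(1+r) = −ln(0.56268)/ln(1.01317) ≈ 43.961, so the balance reaches zero during payment 44.

44 months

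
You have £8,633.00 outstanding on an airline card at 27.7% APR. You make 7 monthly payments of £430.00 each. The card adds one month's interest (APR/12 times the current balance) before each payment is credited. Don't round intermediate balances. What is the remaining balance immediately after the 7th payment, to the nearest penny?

£6,901.70

Monthly rate r = 27.7%/12 = 2.30833% = 0.0230833.
Each month: B ← B·(1+r) − £430.00.
Month 1: interest £199.28; balance after payment £8,402.28.
Month 2: interest £193.95; balance after payment £8,166.23.
Month 3: interest £188.50; balance after payment £7,924.73.
Month 4: interest £182.93; balance after payment £7,677.66.
Month 5: interest £177.23; balance after payment £7,424.89.
Month 6: interest £171.39; balance after payment £7,166.28.
Month 7: interest £165.42; balance after payment £6,901.70.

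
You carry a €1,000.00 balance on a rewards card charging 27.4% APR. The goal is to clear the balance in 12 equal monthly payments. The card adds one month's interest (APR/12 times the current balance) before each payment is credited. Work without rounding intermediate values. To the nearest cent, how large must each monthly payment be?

Monthly rate r = 27.4%/12 = 2.28333% = 0.0228333.
Level-payment amortization: P = B₀·r / (1 − (1+r)^(−n)) = 1000.00·0.0228333 / (1 − 1.02283^(−12)).
Denominator 1 − (1+r)^(−12) = 0.237321462.
P = 22.8333 / 0.237321462 ≈ 96.21.

€96.21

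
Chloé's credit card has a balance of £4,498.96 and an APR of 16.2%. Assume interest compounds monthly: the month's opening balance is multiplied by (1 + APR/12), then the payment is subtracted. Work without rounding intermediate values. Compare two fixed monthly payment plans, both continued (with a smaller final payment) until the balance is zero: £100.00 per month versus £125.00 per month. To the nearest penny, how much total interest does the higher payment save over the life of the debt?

Monthly rate r = 16.2%/12 = 1.35% = 0.0135.
At £100.00/mo: n = ⌈−ln(1 − rB₀/P)/ln(1+r)⌉ = 70 payments (last £71.67); total interest = total paid − £4,498.96 = £2,472.71.
At £125.00/mo: 50 payments (last £77.00); total interest £1,703.04.
Interest saved = £2,472.71 − £1,703.04 = £769.67.

£769.67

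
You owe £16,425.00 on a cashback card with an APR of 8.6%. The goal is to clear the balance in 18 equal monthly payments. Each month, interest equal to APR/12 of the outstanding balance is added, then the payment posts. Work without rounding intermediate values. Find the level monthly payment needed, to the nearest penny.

£975.88

Monthly rate r = 8.6%/12 = 0.716667% = 0.00716667.
Level-payment amortization: P = B₀·r / (1 − (1+r)^(−n)) = 16425.00·0.00716667 / (1 − 1.00717^(−18)).
Denominator 1 − (1+r)^(−18) = 0.120621567.
P = 117.713 / 0.120621567 ≈ 975.88.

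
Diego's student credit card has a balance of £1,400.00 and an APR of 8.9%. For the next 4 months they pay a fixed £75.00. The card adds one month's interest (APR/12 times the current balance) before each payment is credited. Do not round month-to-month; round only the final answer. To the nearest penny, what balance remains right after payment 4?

£1,138.64

Monthly rate r = 8.9%/12 = 0.741667% = 0.00741667.
Each month: B ← B·(1+r) − £75.00.
Month 1: interest £10.38; balance after payment £1,335.38.
Month 2: interest £9.90; balance after payment £1,270.29.
Month 3: interest £9.42; balance after payment £1,204.71.
Month 4: interest £8.93; balance after payment £1,138.64.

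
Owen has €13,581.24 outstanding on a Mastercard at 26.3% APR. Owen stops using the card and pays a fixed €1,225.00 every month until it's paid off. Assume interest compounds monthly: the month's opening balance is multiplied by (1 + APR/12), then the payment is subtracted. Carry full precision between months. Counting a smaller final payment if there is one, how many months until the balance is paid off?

13 payments

Monthly rate r = 26.3%/12 = 2.19167% = 0.0219167.
Recurrence: B ← B·(1+r) − €1,225.00.
Month 1: interest €297.66; balance after payment €12,653.90.
Month 2: interest €277.33; balance after payment €11,706.23.
Closed form: n = −ln(1 − rB₀/P)/ln(1+r) = −ln(0.75702)/ln(1.02192) ≈ 12.840, so the balance reaches zero during payment 13.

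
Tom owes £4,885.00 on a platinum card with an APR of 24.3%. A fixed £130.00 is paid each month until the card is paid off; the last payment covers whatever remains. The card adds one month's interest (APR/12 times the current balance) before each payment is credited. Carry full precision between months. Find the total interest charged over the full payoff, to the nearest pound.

£4,395

Monthly rate r = 24.3%/12 = 2.025% = 0.02025.
Payoff takes n = ⌈−ln(1 − rB₀/P)/ln(1+r)⌉ = ⌈71.380⌉ = 72 payments; the last is £49.74.
Total paid = 71·£130.00 + £49.74 = £9,279.74.
Total interest = total paid − principal = £9,279.74 − £4,885.00 = £4,394.74.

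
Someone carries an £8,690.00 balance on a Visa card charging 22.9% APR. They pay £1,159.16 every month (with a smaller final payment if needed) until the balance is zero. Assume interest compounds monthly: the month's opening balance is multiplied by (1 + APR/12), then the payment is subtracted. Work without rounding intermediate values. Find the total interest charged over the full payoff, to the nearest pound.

£779

Monthly rate r = 22.9%/12 = 1.90833% = 0.0190833.
Payoff takes n = ⌈−ln(1 − rB₀/P)/ln(1+r)⌉ = ⌈8.167⌉ = 9 payments; the last is £195.54.
Total paid = 8·£1,159.16 + £195.54 = £9,468.82.
Total interest = total paid − principal = £9,468.82 − £8,690.00 = £778.82.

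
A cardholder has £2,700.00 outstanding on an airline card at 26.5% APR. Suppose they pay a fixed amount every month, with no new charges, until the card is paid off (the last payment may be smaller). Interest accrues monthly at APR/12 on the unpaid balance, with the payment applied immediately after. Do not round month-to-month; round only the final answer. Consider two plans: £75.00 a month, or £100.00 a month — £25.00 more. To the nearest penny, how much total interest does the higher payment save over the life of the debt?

Monthly rate r = 26.5%/12 = 2.20833% = 0.0220833.
At £75.00/mo: n = ⌈−ln(1 − rB₀/P)/ln(1+r)⌉ = 73 payments (last £41.57); total interest = total paid − £2,700.00 = £2,741.57.
At £100.00/mo: 42 payments (last £52.44); total interest £1,452.44.
Interest saved = £2,741.57 − £1,452.44 = £1,289.13.

£1,289.13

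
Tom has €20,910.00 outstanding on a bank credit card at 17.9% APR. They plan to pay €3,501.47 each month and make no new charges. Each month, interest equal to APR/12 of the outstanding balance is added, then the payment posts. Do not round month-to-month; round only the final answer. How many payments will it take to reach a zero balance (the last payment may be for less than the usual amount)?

Monthly rate r = 17.9%/12 = 1.49167% = 0.0149167.
Recurrence: B ← B·(1+r) − €3,501.47.
Month 1: interest €311.91; balance after payment €17,720.44.
Month 2: interest €264.33; balance after payment €14,483.30.
Closed form: n = −ln(1 − rB₀/P)/ln(1+r) = −ln(0.91092)/ln(1.01492) ≈ 6.301, so the balance reaches zero during payment 7.

7 months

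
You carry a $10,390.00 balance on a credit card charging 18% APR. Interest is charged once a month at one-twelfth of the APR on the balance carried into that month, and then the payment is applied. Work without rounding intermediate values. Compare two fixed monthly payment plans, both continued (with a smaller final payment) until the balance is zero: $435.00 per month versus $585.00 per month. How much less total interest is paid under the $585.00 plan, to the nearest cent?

Monthly rate r = 18%/12 = 1.5% = 0.015.
At $435.00/mo: n = ⌈−ln(1 − rB₀/P)/ln(1+r)⌉ = 30 payments (last $346.08); total interest = total paid − $10,390.00 = $2,571.08.
At $585.00/mo: 21 payments (last $473.48); total interest $1,783.48.
Interest saved = $2,571.08 − $1,783.48 = $787.60.

$787.60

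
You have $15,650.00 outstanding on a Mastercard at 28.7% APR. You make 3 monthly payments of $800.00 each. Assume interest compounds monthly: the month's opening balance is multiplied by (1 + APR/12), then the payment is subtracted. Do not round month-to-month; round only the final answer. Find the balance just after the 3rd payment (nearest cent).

Monthly rate r = 28.7%/12 = 2.39167% = 0.0239167.
Each month: B ← B·(1+r) − $800.00.
Month 1: interest $374.30; balance after payment $15,224.30.
Month 2: interest $364.11; balance after payment $14,788.41.
Month 3: interest $353.69; balance after payment $14,342.10.

$14,342.10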